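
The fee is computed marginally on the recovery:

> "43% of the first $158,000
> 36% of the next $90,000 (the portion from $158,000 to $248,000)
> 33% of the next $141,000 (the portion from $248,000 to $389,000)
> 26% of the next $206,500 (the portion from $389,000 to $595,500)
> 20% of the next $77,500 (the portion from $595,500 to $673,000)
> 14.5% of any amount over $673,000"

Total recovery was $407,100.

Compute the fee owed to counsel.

First $158,000 at 43% = $67,940.00
Next $90,000 at 36% = $32,400.00
Next $141,000 at 33% = $46,530.00
Remaining $18,100 at 26% = $4,706.00
Fee: $67,940.00 + $32,400.00 + $46,530.00 + $4,706.00 = $151,576.00

$151,576.00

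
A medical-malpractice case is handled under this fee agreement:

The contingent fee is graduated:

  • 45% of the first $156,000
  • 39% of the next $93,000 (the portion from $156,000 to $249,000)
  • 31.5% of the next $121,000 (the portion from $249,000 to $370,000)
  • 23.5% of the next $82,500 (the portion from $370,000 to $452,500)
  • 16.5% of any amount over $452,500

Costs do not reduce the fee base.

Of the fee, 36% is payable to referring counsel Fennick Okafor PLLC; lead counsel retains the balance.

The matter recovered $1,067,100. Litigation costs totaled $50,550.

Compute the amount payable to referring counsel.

$95,537.34

Fee base is the gross recovery, $1,067,100; costs are reimbursed separately.
First $156,000 at 45% = $70,200.00
Next $93,000 at 39% = $36,270.00
Next $121,000 at 31.5% = $38,115.00
Next $82,500 at 23.5% = $19,387.50
Remaining $614,600 at 16.5% = $101,409.00
Fee: $70,200.00 + $36,270.00 + $38,115.00 + $19,387.50 + $101,409.00 = $265,381.50
Referral share: 36% of $265,381.50 = $95,537.34; lead counsel retains $265,381.50 − $95,537.34 = $169,844.16.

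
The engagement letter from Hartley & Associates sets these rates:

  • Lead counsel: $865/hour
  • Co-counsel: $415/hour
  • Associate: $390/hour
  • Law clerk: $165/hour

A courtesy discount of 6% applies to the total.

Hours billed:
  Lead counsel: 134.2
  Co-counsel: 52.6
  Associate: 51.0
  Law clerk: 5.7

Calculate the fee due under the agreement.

$149,217.95

Lead counsel: 134.2 × $865 = $116,083.00
Co-counsel: 52.6 × $415 = $21,829.00
Associate: 51.0 × $390 = $19,890.00
Law clerk: 5.7 × $165 = $940.50
Subtotal: $158,742.50
Less 6% discount: −$9,524.55
Total: $158,742.50 − $9,524.55 = $149,217.95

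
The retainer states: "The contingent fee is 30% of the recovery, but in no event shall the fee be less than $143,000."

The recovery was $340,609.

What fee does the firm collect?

$143,000.00

30% of $340,609 = $102,182.70
That is below the $143,000 minimum, so the minimum applies.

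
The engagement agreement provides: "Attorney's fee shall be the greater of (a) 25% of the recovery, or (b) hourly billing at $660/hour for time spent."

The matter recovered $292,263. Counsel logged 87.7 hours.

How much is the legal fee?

(a) 25% of $292,263 = $73,065.75
(b) 87.7 × $660 = $57,882.00
The greater is (a): $73,065.75.

$73,065.75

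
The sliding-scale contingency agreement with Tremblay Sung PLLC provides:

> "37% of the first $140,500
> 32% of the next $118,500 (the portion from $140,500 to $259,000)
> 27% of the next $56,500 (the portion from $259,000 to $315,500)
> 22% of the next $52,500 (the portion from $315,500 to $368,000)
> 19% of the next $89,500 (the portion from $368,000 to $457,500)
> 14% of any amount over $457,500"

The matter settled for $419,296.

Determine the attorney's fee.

First $140,500 at 37% = $51,985.00
Next $118,500 at 32% = $37,920.00
Next $56,500 at 27% = $15,255.00
Next $52,500 at 22% = $11,550.00
Remaining $51,296 at 19% = $9,746.24
Fee: $51,985.00 + $37,920.00 + $15,255.00 + $11,550.00 + $9,746.24 = $126,456.24

$126,456.24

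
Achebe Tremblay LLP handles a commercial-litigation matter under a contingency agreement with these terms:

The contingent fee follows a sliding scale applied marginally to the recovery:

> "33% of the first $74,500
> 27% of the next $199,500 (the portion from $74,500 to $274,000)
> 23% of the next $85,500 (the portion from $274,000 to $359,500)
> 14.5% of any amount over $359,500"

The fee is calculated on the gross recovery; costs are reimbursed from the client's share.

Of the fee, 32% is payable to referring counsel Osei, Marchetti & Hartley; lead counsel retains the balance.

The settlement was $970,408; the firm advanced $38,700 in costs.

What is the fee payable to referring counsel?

$59,742.93

Fee base is the gross recovery, $970,408; costs are reimbursed separately.
First $74,500 at 33% = $24,585.00
Next $199,500 at 27% = $53,865.00
Next $85,500 at 23% = $19,665.00
Remaining $610,908 at 14.5% = $88,581.66
Fee: $24,585.00 + $53,865.00 + $19,665.00 + $88,581.66 = $186,696.66
Referral share: 32% of $186,696.66 = $59,742.93; lead counsel retains $186,696.66 − $59,742.93 = $126,953.73.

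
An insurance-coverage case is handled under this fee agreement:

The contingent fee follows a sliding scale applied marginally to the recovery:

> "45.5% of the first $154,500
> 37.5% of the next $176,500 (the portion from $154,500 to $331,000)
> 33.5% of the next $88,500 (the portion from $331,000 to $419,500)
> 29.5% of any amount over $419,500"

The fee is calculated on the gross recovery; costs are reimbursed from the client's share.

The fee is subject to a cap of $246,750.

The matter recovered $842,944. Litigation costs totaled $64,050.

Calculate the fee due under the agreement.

$246,750.00

Fee base is the gross recovery, $842,944; costs are reimbursed separately.
First $154,500 at 45.5% = $70,297.50
Next $176,500 at 37.5% = $66,187.50
Next $88,500 at 33.5% = $29,647.50
Remaining $423,444 at 29.5% = $124,915.98
Fee: $70,297.50 + $66,187.50 + $29,647.50 + $124,915.98 = $291,048.48
$291,048.48 exceeds the $246,750 cap, so the fee is capped at $246,750.00.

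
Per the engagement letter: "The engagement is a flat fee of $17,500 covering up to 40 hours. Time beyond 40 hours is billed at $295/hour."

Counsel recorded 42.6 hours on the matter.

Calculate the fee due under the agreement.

$18,267.00

Flat fee: $17,500.00
Excess hours: 42.6 − 40 = 2.6
Overrun: 2.6 × $295 = $767.00
Total: $17,500.00 + $767.00 = $18,267.00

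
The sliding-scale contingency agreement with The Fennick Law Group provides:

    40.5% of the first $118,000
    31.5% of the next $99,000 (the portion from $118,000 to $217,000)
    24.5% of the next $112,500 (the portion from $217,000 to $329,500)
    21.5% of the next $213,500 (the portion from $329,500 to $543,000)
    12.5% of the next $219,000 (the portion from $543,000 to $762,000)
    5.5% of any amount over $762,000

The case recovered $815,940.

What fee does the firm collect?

First $118,000 at 40.5% = $47,790.00
Next $99,000 at 31.5% = $31,185.00
Next $112,500 at 24.5% = $27,562.50
Next $213,500 at 21.5% = $45,902.50
Next $219,000 at 12.5% = $27,375.00
Remaining $53,940 at 5.5% = $2,966.70
Fee: $47,790.00 + $31,185.00 + $27,562.50 + $45,902.50 + $27,375.00 + $2,966.70 = $182,781.70

$182,781.70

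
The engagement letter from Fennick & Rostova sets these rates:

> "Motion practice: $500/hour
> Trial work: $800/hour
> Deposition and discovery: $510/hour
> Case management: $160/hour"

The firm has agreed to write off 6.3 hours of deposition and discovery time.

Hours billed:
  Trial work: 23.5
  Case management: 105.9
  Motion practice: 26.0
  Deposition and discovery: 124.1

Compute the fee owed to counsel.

$108,822.00

Motion practice: 26.0 × $500 = $13,000.00
Trial work: 23.5 × $800 = $18,800.00
Deposition and discovery: 124.1 × $510 = $63,291.00
Case management: 105.9 × $160 = $16,944.00
Subtotal: $112,035.00
Write-off: 6.3 × $510 = $3,213.00
Total: $112,035.00 − $3,213.00 = $108,822.00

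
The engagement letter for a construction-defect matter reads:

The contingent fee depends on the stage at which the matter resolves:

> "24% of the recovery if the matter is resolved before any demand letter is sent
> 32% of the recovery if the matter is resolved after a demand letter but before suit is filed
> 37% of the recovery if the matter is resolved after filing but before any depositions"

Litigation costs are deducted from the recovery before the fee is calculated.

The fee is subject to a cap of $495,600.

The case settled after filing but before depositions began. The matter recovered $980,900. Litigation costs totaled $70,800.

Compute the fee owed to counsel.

Fee base (net of costs): $980,900 − $70,800 = $910,100
The matter settled after filing but before depositions began, so the 37% rate applies.
$910,100 × 37% = $336,737.00
$336,737.00 is under the $495,600 cap.

$336,737.00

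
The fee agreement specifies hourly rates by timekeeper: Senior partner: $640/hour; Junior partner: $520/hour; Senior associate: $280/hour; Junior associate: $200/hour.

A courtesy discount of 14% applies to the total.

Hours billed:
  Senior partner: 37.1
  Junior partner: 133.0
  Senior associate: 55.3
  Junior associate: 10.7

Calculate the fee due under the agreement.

Senior partner: 37.1 × $640 = $23,744.00
Junior partner: 133.0 × $520 = $69,160.00
Senior associate: 55.3 × $280 = $15,484.00
Junior associate: 10.7 × $200 = $2,140.00
Subtotal: $110,528.00
Less 14% discount: −$15,473.92
Total: $110,528.00 − $15,473.92 = $95,054.08

$95,054.08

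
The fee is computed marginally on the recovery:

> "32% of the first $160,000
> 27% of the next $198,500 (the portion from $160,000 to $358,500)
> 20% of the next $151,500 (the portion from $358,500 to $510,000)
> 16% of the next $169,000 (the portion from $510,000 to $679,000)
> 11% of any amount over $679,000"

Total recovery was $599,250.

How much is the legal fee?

$149,375.00

First $160,000 at 32% = $51,200.00
Next $198,500 at 27% = $53,595.00
Next $151,500 at 20% = $30,300.00
Remaining $89,250 at 16% = $14,280.00
Fee: $51,200.00 + $53,595.00 + $30,300.00 + $14,280.00 = $149,375.00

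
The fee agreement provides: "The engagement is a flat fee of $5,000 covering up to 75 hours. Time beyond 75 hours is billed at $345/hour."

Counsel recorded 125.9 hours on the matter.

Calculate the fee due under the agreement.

Flat fee: $5,000.00
Excess hours: 125.9 − 75 = 50.9
Overrun: 50.9 × $345 = $17,560.50
Total: $5,000.00 + $17,560.50 = $22,560.50

$22,560.50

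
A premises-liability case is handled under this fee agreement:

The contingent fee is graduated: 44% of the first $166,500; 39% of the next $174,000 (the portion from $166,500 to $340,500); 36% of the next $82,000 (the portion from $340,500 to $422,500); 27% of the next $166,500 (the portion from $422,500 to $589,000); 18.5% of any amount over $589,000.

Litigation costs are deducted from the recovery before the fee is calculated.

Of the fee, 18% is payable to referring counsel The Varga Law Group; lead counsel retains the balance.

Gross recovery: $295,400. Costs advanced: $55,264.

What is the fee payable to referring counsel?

Fee base (net of costs): $295,400 − $55,264 = $240,136
First $166,500 at 44% = $73,260.00
Remaining $73,636 at 39% = $28,718.04
Fee: $73,260.00 + $28,718.04 = $101,978.04
Referral share: 18% of $101,978.04 = $18,356.05; lead counsel retains $101,978.04 − $18,356.05 = $83,621.99.

$18,356.05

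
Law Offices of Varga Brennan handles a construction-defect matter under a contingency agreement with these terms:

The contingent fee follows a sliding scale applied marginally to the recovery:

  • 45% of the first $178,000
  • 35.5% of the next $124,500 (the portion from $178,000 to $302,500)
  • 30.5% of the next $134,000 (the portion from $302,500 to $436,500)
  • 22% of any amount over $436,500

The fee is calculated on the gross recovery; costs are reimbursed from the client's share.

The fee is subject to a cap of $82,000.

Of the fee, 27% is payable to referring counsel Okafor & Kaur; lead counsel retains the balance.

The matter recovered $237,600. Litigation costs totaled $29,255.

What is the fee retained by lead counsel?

Fee base is the gross recovery, $237,600; costs are reimbursed separately.
First $178,000 at 45% = $80,100.00
Remaining $59,600 at 35.5% = $21,158.00
Fee: $80,100.00 + $21,158.00 = $101,258.00
$101,258.00 exceeds the $82,000 cap, so the fee is capped at $82,000.00.
Referral share: 27% of $82,000.00 = $22,140.00; lead counsel retains $82,000.00 − $22,140.00 = $59,860.00.

$59,860.00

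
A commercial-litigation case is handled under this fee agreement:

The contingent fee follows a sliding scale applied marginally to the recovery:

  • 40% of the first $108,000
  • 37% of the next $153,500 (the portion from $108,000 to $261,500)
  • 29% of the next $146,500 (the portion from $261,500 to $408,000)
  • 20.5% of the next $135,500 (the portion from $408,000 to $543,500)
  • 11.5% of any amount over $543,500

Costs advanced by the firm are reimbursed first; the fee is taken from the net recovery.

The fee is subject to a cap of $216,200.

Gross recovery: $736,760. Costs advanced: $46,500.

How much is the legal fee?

Fee base (net of costs): $736,760 − $46,500 = $690,260
First $108,000 at 40% = $43,200.00
Next $153,500 at 37% = $56,795.00
Next $146,500 at 29% = $42,485.00
Next $135,500 at 20.5% = $27,777.50
Remaining $146,760 at 11.5% = $16,877.40
Fee: $43,200.00 + $56,795.00 + $42,485.00 + $27,777.50 + $16,877.40 = $187,134.90
$187,134.90 is under the $216,200 cap.

$187,134.90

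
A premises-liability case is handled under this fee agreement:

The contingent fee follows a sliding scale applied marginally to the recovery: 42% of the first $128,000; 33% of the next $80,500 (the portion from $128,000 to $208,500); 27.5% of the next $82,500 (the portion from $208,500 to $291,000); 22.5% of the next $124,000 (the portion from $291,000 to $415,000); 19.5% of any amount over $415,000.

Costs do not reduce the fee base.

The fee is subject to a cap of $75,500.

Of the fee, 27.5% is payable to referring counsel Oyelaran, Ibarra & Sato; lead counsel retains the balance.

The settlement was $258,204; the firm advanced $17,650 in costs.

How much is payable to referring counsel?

Fee base is the gross recovery, $258,204; costs are reimbursed separately.
First $128,000 at 42% = $53,760.00
Next $80,500 at 33% = $26,565.00
Remaining $49,704 at 27.5% = $13,668.60
Fee: $53,760.00 + $26,565.00 + $13,668.60 = $93,993.60
$93,993.60 exceeds the $75,500 cap, so the fee is capped at $75,500.00.
Referral share: 27.5% of $75,500.00 = $20,762.50; lead counsel retains $75,500.00 − $20,762.50 = $54,737.50.

$20,762.50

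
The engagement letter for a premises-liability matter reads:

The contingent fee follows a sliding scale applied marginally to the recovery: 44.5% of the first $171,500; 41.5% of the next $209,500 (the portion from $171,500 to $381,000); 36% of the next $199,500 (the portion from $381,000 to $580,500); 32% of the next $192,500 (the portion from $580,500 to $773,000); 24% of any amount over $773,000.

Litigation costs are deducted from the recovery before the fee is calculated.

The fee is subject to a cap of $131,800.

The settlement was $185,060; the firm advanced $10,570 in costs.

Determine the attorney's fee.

$77,558.35

Fee base (net of costs): $185,060 − $10,570 = $174,490
First $171,500 at 44.5% = $76,317.50
Remaining $2,990 at 41.5% = $1,240.85
Fee: $76,317.50 + $1,240.85 = $77,558.35
$77,558.35 is under the $131,800 cap.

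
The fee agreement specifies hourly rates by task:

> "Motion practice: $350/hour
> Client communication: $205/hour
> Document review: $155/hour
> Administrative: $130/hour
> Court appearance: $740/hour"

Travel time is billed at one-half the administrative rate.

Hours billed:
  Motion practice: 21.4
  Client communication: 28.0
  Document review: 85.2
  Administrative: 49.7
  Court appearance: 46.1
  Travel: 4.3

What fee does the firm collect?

Motion practice: 21.4 × $350 = $7,490.00
Client communication: 28.0 × $205 = $5,740.00
Document review: 85.2 × $155 = $13,206.00
Administrative: 49.7 × $130 = $6,461.00
Court appearance: 46.1 × $740 = $34,114.00
Subtotal: $7,490.00 + $5,740.00 + $13,206.00 + $6,461.00 + $34,114.00 = $67,011.00
Travel: 4.3 × ($130 ÷ 2) = 4.3 × $65.00 = $279.50
Total: $67,011.00 + $279.50 = $67,290.50

$67,290.50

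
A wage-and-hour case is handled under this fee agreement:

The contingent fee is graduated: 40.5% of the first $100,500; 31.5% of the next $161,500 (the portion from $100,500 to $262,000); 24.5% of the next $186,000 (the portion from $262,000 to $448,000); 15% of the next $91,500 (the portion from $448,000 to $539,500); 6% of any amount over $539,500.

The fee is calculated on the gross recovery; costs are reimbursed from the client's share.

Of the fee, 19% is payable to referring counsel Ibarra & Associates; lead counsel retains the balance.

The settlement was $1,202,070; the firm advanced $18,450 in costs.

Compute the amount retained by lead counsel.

$154,405.60

Fee base is the gross recovery, $1,202,070; costs are reimbursed separately.
First $100,500 at 40.5% = $40,702.50
Next $161,500 at 31.5% = $50,872.50
Next $186,000 at 24.5% = $45,570.00
Next $91,500 at 15% = $13,725.00
Remaining $662,570 at 6% = $39,754.20
Fee: $40,702.50 + $50,872.50 + $45,570.00 + $13,725.00 + $39,754.20 = $190,624.20
Referral share: 19% of $190,624.20 = $36,218.60; lead counsel retains $190,624.20 − $36,218.60 = $154,405.60.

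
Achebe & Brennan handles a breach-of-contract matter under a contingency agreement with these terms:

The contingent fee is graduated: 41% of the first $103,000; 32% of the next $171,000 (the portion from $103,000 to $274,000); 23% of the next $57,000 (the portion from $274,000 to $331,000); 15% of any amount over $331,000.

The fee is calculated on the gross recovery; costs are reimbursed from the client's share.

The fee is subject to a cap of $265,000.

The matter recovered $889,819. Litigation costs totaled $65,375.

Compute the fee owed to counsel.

Fee base is the gross recovery, $889,819; costs are reimbursed separately.
First $103,000 at 41% = $42,230.00
Next $171,000 at 32% = $54,720.00
Next $57,000 at 23% = $13,110.00
Remaining $558,819 at 15% = $83,822.85
Fee: $42,230.00 + $54,720.00 + $13,110.00 + $83,822.85 = $193,882.85
$193,882.85 is under the $265,000 cap.

$193,882.85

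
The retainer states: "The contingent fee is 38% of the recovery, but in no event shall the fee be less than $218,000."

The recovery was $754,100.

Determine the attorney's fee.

38% of $754,100 = $286,558.00
That exceeds the $218,000 minimum.

$286,558.00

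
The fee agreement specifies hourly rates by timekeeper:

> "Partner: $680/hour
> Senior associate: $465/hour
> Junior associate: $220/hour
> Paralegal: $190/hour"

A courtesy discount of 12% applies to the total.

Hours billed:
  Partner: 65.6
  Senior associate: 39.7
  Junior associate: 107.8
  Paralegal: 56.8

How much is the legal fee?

$85,867.32

Partner: 65.6 × $680 = $44,608.00
Senior associate: 39.7 × $465 = $18,460.50
Junior associate: 107.8 × $220 = $23,716.00
Paralegal: 56.8 × $190 = $10,792.00
Subtotal: $97,576.50
Less 12% discount: −$11,709.18
Total: $97,576.50 − $11,709.18 = $85,867.32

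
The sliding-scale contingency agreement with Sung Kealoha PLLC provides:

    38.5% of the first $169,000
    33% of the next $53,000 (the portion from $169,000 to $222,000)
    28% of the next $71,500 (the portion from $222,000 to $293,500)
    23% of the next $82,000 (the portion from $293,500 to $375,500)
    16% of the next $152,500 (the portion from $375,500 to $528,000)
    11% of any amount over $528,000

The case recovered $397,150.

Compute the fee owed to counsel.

First $169,000 at 38.5% = $65,065.00
Next $53,000 at 33% = $17,490.00
Next $71,500 at 28% = $20,020.00
Next $82,000 at 23% = $18,860.00
Remaining $21,650 at 16% = $3,464.00
Fee: $65,065.00 + $17,490.00 + $20,020.00 + $18,860.00 + $3,464.00 = $124,899.00

$124,899.00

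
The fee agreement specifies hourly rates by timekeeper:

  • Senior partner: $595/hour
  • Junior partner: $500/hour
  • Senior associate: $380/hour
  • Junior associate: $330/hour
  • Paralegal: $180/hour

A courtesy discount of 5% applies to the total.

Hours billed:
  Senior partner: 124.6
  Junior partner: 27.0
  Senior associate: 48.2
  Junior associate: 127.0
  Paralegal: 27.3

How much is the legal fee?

$145,138.15

Senior partner: 124.6 × $595 = $74,137.00
Junior partner: 27.0 × $500 = $13,500.00
Senior associate: 48.2 × $380 = $18,316.00
Junior associate: 127.0 × $330 = $41,910.00
Paralegal: 27.3 × $180 = $4,914.00
Subtotal: $152,777.00
Less 5% discount: −$7,638.85
Total: $152,777.00 − $7,638.85 = $145,138.15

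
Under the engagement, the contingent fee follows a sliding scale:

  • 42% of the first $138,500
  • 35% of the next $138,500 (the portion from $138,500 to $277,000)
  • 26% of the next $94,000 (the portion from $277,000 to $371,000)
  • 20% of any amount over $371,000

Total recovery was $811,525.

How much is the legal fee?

First $138,500 at 42% = $58,170.00
Next $138,500 at 35% = $48,475.00
Next $94,000 at 26% = $24,440.00
Remaining $440,525 at 20% = $88,105.00
Fee: $58,170.00 + $48,475.00 + $24,440.00 + $88,105.00 = $219,190.00

$219,190.00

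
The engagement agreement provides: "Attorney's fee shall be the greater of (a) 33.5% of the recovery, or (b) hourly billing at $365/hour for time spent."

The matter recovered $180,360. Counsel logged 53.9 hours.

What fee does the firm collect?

(a) 33.5% of $180,360 = $60,420.60
(b) 53.9 × $365 = $19,673.50
The greater is (a): $60,420.60.

$60,420.60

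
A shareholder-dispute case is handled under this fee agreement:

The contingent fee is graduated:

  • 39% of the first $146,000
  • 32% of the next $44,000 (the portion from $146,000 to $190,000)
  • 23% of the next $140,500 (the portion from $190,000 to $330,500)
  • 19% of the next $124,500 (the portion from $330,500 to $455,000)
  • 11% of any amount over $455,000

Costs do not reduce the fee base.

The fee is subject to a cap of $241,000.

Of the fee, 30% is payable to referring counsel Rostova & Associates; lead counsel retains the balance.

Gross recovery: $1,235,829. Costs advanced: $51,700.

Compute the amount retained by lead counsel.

Fee base is the gross recovery, $1,235,829; costs are reimbursed separately.
First $146,000 at 39% = $56,940.00
Next $44,000 at 32% = $14,080.00
Next $140,500 at 23% = $32,315.00
Next $124,500 at 19% = $23,655.00
Remaining $780,829 at 11% = $85,891.19
Fee: $56,940.00 + $14,080.00 + $32,315.00 + $23,655.00 + $85,891.19 = $212,881.19
$212,881.19 is under the $241,000 cap.
Referral share: 30% of $212,881.19 = $63,864.36; lead counsel retains $212,881.19 − $63,864.36 = $149,016.83.

$149,016.83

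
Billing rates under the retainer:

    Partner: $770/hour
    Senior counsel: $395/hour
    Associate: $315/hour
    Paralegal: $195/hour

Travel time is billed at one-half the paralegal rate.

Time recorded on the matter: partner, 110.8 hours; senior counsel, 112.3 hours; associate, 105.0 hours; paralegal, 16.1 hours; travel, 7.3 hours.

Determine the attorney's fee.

Partner: 110.8 × $770 = $85,316.00
Senior counsel: 112.3 × $395 = $44,358.50
Associate: 105.0 × $315 = $33,075.00
Paralegal: 16.1 × $195 = $3,139.50
Subtotal: $85,316.00 + $44,358.50 + $33,075.00 + $3,139.50 = $165,889.00
Travel: 7.3 × ($195 ÷ 2) = 7.3 × $97.50 = $711.75
Total: $165,889.00 + $711.75 = $166,600.75

$166,600.75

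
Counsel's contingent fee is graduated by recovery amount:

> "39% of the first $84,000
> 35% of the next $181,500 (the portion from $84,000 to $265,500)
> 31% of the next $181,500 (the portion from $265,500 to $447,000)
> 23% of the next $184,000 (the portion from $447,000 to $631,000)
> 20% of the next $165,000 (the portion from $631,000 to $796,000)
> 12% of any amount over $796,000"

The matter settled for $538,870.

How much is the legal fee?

$173,680.10

First $84,000 at 39% = $32,760.00
Next $181,500 at 35% = $63,525.00
Next $181,500 at 31% = $56,265.00
Remaining $91,870 at 23% = $21,130.10
Fee: $32,760.00 + $63,525.00 + $56,265.00 + $21,130.10 = $173,680.10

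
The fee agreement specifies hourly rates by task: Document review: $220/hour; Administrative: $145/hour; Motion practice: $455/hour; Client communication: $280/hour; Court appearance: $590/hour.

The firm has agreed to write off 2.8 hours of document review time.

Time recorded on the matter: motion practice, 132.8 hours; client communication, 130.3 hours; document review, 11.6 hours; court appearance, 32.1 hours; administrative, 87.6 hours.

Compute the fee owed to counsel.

Document review: 11.6 × $220 = $2,552.00
Administrative: 87.6 × $145 = $12,702.00
Motion practice: 132.8 × $455 = $60,424.00
Client communication: 130.3 × $280 = $36,484.00
Court appearance: 32.1 × $590 = $18,939.00
Subtotal: $131,101.00
Write-off: 2.8 × $220 = $616.00
Total: $131,101.00 − $616.00 = $130,485.00

$130,485.00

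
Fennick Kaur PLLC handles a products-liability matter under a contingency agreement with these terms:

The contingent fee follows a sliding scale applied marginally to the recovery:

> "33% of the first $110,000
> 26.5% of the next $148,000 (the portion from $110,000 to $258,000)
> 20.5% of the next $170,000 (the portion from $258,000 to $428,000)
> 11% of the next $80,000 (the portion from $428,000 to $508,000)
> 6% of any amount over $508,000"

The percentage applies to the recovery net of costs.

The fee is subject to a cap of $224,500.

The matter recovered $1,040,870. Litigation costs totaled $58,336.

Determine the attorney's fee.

Fee base (net of costs): $1,040,870 − $58,336 = $982,534
First $110,000 at 33% = $36,300.00
Next $148,000 at 26.5% = $39,220.00
Next $170,000 at 20.5% = $34,850.00
Next $80,000 at 11% = $8,800.00
Remaining $474,534 at 6% = $28,472.04
Fee: $36,300.00 + $39,220.00 + $34,850.00 + $8,800.00 + $28,472.04 = $147,642.04
$147,642.04 is under the $224,500 cap.

$147,642.04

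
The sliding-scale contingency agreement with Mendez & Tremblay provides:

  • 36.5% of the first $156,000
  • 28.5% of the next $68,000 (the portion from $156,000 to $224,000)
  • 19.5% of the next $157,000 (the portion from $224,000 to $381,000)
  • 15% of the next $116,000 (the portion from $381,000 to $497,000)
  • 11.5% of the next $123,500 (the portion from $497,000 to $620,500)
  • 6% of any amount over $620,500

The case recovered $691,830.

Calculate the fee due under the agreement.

First $156,000 at 36.5% = $56,940.00
Next $68,000 at 28.5% = $19,380.00
Next $157,000 at 19.5% = $30,615.00
Next $116,000 at 15% = $17,400.00
Next $123,500 at 11.5% = $14,202.50
Remaining $71,330 at 6% = $4,279.80
Fee: $56,940.00 + $19,380.00 + $30,615.00 + $17,400.00 + $14,202.50 + $4,279.80 = $142,817.30

$142,817.30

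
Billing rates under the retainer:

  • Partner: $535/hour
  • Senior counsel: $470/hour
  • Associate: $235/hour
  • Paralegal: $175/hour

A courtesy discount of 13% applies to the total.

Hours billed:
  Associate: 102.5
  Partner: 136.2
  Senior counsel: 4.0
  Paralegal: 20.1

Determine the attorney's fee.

Partner: 136.2 × $535 = $72,867.00
Senior counsel: 4.0 × $470 = $1,880.00
Associate: 102.5 × $235 = $24,087.50
Paralegal: 20.1 × $175 = $3,517.50
Subtotal: $102,352.00
Less 13% discount: −$13,305.76
Total: $102,352.00 − $13,305.76 = $89,046.24

$89,046.24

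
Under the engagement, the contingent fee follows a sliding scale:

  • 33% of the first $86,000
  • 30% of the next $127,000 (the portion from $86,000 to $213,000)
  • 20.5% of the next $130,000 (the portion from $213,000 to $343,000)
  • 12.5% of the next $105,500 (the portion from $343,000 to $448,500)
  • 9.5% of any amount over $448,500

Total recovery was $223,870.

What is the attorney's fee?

$68,708.35

First $86,000 at 33% = $28,380.00
Next $127,000 at 30% = $38,100.00
Remaining $10,870 at 20.5% = $2,228.35
Fee: $28,380.00 + $38,100.00 + $2,228.35 = $68,708.35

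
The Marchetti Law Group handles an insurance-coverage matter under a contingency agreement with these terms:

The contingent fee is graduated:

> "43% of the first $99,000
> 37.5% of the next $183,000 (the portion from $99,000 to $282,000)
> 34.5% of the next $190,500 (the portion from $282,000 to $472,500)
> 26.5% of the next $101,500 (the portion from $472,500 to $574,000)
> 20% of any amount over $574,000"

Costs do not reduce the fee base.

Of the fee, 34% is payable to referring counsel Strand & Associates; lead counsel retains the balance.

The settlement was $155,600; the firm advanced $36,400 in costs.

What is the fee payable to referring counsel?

Fee base is the gross recovery, $155,600; costs are reimbursed separately.
First $99,000 at 43% = $42,570.00
Remaining $56,600 at 37.5% = $21,225.00
Fee: $42,570.00 + $21,225.00 = $63,795.00
Referral share: 34% of $63,795.00 = $21,690.30; lead counsel retains $63,795.00 − $21,690.30 = $42,104.70.

$21,690.30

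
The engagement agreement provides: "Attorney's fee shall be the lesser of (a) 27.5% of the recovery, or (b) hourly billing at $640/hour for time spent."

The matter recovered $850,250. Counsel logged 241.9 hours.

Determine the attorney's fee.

(a) 27.5% of $850,250 = $233,818.75
(b) 241.9 × $640 = $154,816.00
The lesser is (b): $154,816.00.

$154,816.00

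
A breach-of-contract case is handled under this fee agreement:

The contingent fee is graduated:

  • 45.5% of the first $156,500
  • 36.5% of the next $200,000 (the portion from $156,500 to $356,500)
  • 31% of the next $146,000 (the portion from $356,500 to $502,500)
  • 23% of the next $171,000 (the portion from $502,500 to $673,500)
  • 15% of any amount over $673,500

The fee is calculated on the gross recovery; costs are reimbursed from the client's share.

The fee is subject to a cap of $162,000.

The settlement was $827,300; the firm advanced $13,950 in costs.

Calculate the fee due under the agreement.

$162,000.00

Fee base is the gross recovery, $827,300; costs are reimbursed separately.
First $156,500 at 45.5% = $71,207.50
Next $200,000 at 36.5% = $73,000.00
Next $146,000 at 31% = $45,260.00
Next $171,000 at 23% = $39,330.00
Remaining $153,800 at 15% = $23,070.00
Fee: $71,207.50 + $73,000.00 + $45,260.00 + $39,330.00 + $23,070.00 = $251,867.50
$251,867.50 exceeds the $162,000 cap, so the fee is capped at $162,000.00.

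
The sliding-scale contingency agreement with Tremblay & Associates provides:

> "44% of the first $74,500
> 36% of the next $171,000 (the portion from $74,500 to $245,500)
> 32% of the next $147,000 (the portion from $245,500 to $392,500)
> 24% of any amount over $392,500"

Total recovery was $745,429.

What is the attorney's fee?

First $74,500 at 44% = $32,780.00
Next $171,000 at 36% = $61,560.00
Next $147,000 at 32% = $47,040.00
Remaining $352,929 at 24% = $84,702.96
Fee: $32,780.00 + $61,560.00 + $47,040.00 + $84,702.96 = $226,082.96

$226,082.96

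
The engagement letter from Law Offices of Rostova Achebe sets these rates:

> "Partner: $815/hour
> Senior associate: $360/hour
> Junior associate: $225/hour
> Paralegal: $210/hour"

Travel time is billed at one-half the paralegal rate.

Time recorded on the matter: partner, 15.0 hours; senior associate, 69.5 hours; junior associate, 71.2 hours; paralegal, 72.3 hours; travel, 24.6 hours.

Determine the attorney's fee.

$71,031.00

Partner: 15.0 × $815 = $12,225.00
Senior associate: 69.5 × $360 = $25,020.00
Junior associate: 71.2 × $225 = $16,020.00
Paralegal: 72.3 × $210 = $15,183.00
Subtotal: $12,225.00 + $25,020.00 + $16,020.00 + $15,183.00 = $68,448.00
Travel: 24.6 × ($210 ÷ 2) = 24.6 × $105.00 = $2,583.00
Total: $68,448.00 + $2,583.00 = $71,031.00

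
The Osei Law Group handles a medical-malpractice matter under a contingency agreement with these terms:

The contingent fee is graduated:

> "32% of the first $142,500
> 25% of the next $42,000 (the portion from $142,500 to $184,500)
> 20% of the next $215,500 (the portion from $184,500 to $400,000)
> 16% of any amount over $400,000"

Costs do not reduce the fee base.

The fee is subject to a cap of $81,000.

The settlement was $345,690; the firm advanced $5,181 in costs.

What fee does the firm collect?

Fee base is the gross recovery, $345,690; costs are reimbursed separately.
First $142,500 at 32% = $45,600.00
Next $42,000 at 25% = $10,500.00
Remaining $161,190 at 20% = $32,238.00
Fee: $45,600.00 + $10,500.00 + $32,238.00 = $88,338.00
$88,338.00 exceeds the $81,000 cap, so the fee is capped at $81,000.00.

$81,000.00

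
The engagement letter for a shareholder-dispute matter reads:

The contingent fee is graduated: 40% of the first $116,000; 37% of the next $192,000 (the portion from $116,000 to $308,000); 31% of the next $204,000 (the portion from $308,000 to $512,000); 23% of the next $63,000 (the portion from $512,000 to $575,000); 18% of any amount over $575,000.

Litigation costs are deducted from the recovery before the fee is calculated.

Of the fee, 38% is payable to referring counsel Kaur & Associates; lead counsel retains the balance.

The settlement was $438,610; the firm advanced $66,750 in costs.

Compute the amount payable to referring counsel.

Fee base (net of costs): $438,610 − $66,750 = $371,860
First $116,000 at 40% = $46,400.00
Next $192,000 at 37% = $71,040.00
Remaining $63,860 at 31% = $19,796.60
Fee: $46,400.00 + $71,040.00 + $19,796.60 = $137,236.60
Referral share: 38% of $137,236.60 = $52,149.91; lead counsel retains $137,236.60 − $52,149.91 = $85,086.69.

$52,149.91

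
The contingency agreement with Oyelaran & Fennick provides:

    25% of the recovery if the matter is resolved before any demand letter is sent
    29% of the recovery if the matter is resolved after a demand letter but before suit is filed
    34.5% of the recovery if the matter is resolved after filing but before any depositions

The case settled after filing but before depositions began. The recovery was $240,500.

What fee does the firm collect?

$82,972.50

The matter settled after filing but before depositions began, so the 34.5% rate applies.
$240,500 × 34.5% = $82,972.50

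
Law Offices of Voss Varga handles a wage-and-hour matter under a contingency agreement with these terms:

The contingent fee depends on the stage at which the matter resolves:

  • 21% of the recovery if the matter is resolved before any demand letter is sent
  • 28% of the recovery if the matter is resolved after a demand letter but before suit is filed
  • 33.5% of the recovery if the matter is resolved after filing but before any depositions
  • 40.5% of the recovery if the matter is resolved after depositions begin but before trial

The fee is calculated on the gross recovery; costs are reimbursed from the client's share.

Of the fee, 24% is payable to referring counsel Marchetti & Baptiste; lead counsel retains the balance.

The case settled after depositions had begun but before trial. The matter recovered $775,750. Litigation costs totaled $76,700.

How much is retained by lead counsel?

Fee base is the gross recovery, $775,750; costs are reimbursed separately.
The matter settled after depositions had begun but before trial, so the 40.5% rate applies.
$775,750 × 40.5% = $314,178.75
Referral share: 24% of $314,178.75 = $75,402.90; lead counsel retains $314,178.75 − $75,402.90 = $238,775.85.

$238,775.85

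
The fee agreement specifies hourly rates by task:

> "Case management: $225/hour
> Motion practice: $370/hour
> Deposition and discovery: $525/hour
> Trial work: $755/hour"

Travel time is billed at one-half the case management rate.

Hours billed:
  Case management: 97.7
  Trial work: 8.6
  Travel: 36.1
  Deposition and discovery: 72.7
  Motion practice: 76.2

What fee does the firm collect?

Case management: 97.7 × $225 = $21,982.50
Motion practice: 76.2 × $370 = $28,194.00
Deposition and discovery: 72.7 × $525 = $38,167.50
Trial work: 8.6 × $755 = $6,493.00
Subtotal: $21,982.50 + $28,194.00 + $38,167.50 + $6,493.00 = $94,837.00
Travel: 36.1 × ($225 ÷ 2) = 36.1 × $112.50 = $4,061.25
Total: $94,837.00 + $4,061.25 = $98,898.25

$98,898.25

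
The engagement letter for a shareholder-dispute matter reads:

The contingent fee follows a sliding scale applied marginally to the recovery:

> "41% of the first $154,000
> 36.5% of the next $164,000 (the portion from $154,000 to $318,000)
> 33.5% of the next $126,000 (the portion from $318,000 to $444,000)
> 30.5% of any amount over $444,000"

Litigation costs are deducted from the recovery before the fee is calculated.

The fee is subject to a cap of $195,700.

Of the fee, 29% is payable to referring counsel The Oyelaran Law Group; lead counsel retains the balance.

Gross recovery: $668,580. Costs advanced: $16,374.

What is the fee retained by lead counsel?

$138,947.00

Fee base (net of costs): $668,580 − $16,374 = $652,206
First $154,000 at 41% = $63,140.00
Next $164,000 at 36.5% = $59,860.00
Next $126,000 at 33.5% = $42,210.00
Remaining $208,206 at 30.5% = $63,502.83
Fee: $63,140.00 + $59,860.00 + $42,210.00 + $63,502.83 = $228,712.83
$228,712.83 exceeds the $195,700 cap, so the fee is capped at $195,700.00.
Referral share: 29% of $195,700.00 = $56,753.00; lead counsel retains $195,700.00 − $56,753.00 = $138,947.00.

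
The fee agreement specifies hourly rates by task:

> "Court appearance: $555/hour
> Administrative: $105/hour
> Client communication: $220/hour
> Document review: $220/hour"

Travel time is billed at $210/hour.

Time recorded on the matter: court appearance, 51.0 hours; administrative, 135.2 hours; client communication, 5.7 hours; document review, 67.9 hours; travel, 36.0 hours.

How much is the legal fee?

$66,253.00

Court appearance: 51.0 × $555 = $28,305.00
Administrative: 135.2 × $105 = $14,196.00
Client communication: 5.7 × $220 = $1,254.00
Document review: 67.9 × $220 = $14,938.00
Subtotal: $28,305.00 + $14,196.00 + $1,254.00 + $14,938.00 = $58,693.00
Travel: 36.0 × $210 = $7,560.00
Total: $58,693.00 + $7,560.00 = $66,253.00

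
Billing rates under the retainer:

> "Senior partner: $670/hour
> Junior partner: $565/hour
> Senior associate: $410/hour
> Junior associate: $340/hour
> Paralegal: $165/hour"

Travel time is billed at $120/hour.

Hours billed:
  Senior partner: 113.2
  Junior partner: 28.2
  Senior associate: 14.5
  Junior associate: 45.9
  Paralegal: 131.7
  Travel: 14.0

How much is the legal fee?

$136,738.50

Senior partner: 113.2 × $670 = $75,844.00
Junior partner: 28.2 × $565 = $15,933.00
Senior associate: 14.5 × $410 = $5,945.00
Junior associate: 45.9 × $340 = $15,606.00
Paralegal: 131.7 × $165 = $21,730.50
Subtotal: $75,844.00 + $15,933.00 + $5,945.00 + $15,606.00 + $21,730.50 = $135,058.50
Travel: 14.0 × $120 = $1,680.00
Total: $135,058.50 + $1,680.00 = $136,738.50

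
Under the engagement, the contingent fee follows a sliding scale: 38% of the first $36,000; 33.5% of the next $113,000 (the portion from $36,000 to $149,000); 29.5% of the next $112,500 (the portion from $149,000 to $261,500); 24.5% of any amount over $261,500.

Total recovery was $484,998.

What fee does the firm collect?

First $36,000 at 38% = $13,680.00
Next $113,000 at 33.5% = $37,855.00
Next $112,500 at 29.5% = $33,187.50
Remaining $223,498 at 24.5% = $54,757.01
Fee: $13,680.00 + $37,855.00 + $33,187.50 + $54,757.01 = $139,479.51

$139,479.51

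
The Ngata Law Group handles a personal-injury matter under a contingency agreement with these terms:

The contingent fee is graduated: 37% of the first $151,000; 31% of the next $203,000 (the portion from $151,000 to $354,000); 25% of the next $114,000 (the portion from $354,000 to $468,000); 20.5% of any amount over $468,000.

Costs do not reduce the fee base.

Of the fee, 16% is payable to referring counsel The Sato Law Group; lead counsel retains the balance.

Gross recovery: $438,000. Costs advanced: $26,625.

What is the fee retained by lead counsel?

$117,432.00

Fee base is the gross recovery, $438,000; costs are reimbursed separately.
First $151,000 at 37% = $55,870.00
Next $203,000 at 31% = $62,930.00
Remaining $84,000 at 25% = $21,000.00
Fee: $55,870.00 + $62,930.00 + $21,000.00 = $139,800.00
Referral share: 16% of $139,800.00 = $22,368.00; lead counsel retains $139,800.00 − $22,368.00 = $117,432.00.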